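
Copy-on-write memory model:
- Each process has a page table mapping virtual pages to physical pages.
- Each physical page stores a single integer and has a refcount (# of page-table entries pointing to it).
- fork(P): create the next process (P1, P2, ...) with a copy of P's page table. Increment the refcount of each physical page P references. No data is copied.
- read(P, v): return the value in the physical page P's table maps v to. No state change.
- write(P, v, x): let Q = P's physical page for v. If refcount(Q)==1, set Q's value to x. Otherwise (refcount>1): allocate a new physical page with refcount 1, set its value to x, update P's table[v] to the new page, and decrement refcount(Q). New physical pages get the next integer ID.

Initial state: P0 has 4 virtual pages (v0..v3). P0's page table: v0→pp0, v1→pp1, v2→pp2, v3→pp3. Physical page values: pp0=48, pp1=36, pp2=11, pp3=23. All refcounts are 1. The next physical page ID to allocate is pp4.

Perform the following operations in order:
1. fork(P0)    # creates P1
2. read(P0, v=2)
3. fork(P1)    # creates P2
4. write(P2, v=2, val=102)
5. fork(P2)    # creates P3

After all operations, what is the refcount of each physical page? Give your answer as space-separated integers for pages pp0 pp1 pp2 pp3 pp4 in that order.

Op 1: fork(P0) -> P1. 4 ppages; refcounts: pp0:2 pp1:2 pp2:2 pp3:2
Op 2: read(P0, v2) -> 11. No state change.
Op 3: fork(P1) -> P2. 4 ppages; refcounts: pp0:3 pp1:3 pp2:3 pp3:3
Op 4: write(P2, v2, 102). refcount(pp2)=3>1 -> COPY to pp4. 5 ppages; refcounts: pp0:3 pp1:3 pp2:2 pp3:3 pp4:1
Op 5: fork(P2) -> P3. 5 ppages; refcounts: pp0:4 pp1:4 pp2:2 pp3:4 pp4:2

Answer: 4 4 2 4 2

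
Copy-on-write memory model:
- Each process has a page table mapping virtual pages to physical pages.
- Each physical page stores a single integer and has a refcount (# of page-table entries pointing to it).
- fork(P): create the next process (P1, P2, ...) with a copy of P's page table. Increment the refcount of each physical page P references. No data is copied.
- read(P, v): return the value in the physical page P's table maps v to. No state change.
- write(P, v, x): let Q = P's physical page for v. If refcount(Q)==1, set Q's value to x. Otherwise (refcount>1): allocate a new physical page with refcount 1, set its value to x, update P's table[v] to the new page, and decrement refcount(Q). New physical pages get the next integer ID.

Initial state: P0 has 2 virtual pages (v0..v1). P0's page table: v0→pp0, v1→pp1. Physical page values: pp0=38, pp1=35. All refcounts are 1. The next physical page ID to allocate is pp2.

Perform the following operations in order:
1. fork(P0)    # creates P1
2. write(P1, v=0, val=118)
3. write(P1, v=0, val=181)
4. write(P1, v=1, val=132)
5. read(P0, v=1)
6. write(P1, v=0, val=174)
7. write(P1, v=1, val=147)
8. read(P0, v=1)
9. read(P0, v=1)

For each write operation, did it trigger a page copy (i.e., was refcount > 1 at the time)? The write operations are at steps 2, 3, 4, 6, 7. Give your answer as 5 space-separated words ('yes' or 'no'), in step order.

Op 1: fork(P0) -> P1. 2 ppages; refcounts: pp0:2 pp1:2
Op 2: write(P1, v0, 118). refcount(pp0)=2>1 -> COPY to pp2. 3 ppages; refcounts: pp0:1 pp1:2 pp2:1
Op 3: write(P1, v0, 181). refcount(pp2)=1 -> write in place. 3 ppages; refcounts: pp0:1 pp1:2 pp2:1
Op 4: write(P1, v1, 132). refcount(pp1)=2>1 -> COPY to pp3. 4 ppages; refcounts: pp0:1 pp1:1 pp2:1 pp3:1
Op 5: read(P0, v1) -> 35. No state change.
Op 6: write(P1, v0, 174). refcount(pp2)=1 -> write in place. 4 ppages; refcounts: pp0:1 pp1:1 pp2:1 pp3:1
Op 7: write(P1, v1, 147). refcount(pp3)=1 -> write in place. 4 ppages; refcounts: pp0:1 pp1:1 pp2:1 pp3:1
Op 8: read(P0, v1) -> 35. No state change.
Op 9: read(P0, v1) -> 35. No state change.

yes no yes no no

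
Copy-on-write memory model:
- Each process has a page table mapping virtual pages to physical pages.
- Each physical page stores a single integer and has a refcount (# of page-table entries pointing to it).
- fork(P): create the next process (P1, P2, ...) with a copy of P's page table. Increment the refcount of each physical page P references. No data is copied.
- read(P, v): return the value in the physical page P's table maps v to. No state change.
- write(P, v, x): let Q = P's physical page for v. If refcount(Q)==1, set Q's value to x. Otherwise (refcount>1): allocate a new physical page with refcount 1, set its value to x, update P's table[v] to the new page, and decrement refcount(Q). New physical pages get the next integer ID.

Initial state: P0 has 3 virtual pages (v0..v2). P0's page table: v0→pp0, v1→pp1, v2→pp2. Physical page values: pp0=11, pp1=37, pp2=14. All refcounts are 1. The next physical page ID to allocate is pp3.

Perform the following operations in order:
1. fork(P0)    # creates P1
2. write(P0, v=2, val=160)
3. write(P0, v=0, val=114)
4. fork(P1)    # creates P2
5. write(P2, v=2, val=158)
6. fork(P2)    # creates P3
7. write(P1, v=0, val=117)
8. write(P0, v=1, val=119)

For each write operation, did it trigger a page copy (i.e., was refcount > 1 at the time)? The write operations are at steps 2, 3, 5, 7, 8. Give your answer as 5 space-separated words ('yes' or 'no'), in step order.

Op 1: fork(P0) -> P1. 3 ppages; refcounts: pp0:2 pp1:2 pp2:2
Op 2: write(P0, v2, 160). refcount(pp2)=2>1 -> COPY to pp3. 4 ppages; refcounts: pp0:2 pp1:2 pp2:1 pp3:1
Op 3: write(P0, v0, 114). refcount(pp0)=2>1 -> COPY to pp4. 5 ppages; refcounts: pp0:1 pp1:2 pp2:1 pp3:1 pp4:1
Op 4: fork(P1) -> P2. 5 ppages; refcounts: pp0:2 pp1:3 pp2:2 pp3:1 pp4:1
Op 5: write(P2, v2, 158). refcount(pp2)=2>1 -> COPY to pp5. 6 ppages; refcounts: pp0:2 pp1:3 pp2:1 pp3:1 pp4:1 pp5:1
Op 6: fork(P2) -> P3. 6 ppages; refcounts: pp0:3 pp1:4 pp2:1 pp3:1 pp4:1 pp5:2
Op 7: write(P1, v0, 117). refcount(pp0)=3>1 -> COPY to pp6. 7 ppages; refcounts: pp0:2 pp1:4 pp2:1 pp3:1 pp4:1 pp5:2 pp6:1
Op 8: write(P0, v1, 119). refcount(pp1)=4>1 -> COPY to pp7. 8 ppages; refcounts: pp0:2 pp1:3 pp2:1 pp3:1 pp4:1 pp5:2 pp6:1 pp7:1

yes yes yes yes yes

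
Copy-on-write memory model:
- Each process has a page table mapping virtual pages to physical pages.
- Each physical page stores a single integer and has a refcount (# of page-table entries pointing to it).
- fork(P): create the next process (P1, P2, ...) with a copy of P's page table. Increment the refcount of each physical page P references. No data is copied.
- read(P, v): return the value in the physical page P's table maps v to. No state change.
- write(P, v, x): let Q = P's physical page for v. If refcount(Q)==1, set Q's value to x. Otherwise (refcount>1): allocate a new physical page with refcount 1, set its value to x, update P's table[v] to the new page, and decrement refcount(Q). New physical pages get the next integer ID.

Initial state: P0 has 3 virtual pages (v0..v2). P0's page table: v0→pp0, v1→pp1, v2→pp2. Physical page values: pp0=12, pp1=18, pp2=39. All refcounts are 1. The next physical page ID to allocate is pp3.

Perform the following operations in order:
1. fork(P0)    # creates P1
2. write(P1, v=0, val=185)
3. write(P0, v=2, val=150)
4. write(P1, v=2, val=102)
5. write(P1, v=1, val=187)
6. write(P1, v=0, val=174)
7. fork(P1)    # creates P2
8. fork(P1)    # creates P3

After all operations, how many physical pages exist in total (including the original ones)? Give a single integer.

Op 1: fork(P0) -> P1. 3 ppages; refcounts: pp0:2 pp1:2 pp2:2
Op 2: write(P1, v0, 185). refcount(pp0)=2>1 -> COPY to pp3. 4 ppages; refcounts: pp0:1 pp1:2 pp2:2 pp3:1
Op 3: write(P0, v2, 150). refcount(pp2)=2>1 -> COPY to pp4. 5 ppages; refcounts: pp0:1 pp1:2 pp2:1 pp3:1 pp4:1
Op 4: write(P1, v2, 102). refcount(pp2)=1 -> write in place. 5 ppages; refcounts: pp0:1 pp1:2 pp2:1 pp3:1 pp4:1
Op 5: write(P1, v1, 187). refcount(pp1)=2>1 -> COPY to pp5. 6 ppages; refcounts: pp0:1 pp1:1 pp2:1 pp3:1 pp4:1 pp5:1
Op 6: write(P1, v0, 174). refcount(pp3)=1 -> write in place. 6 ppages; refcounts: pp0:1 pp1:1 pp2:1 pp3:1 pp4:1 pp5:1
Op 7: fork(P1) -> P2. 6 ppages; refcounts: pp0:1 pp1:1 pp2:2 pp3:2 pp4:1 pp5:2
Op 8: fork(P1) -> P3. 6 ppages; refcounts: pp0:1 pp1:1 pp2:3 pp3:3 pp4:1 pp5:3

Answer: 6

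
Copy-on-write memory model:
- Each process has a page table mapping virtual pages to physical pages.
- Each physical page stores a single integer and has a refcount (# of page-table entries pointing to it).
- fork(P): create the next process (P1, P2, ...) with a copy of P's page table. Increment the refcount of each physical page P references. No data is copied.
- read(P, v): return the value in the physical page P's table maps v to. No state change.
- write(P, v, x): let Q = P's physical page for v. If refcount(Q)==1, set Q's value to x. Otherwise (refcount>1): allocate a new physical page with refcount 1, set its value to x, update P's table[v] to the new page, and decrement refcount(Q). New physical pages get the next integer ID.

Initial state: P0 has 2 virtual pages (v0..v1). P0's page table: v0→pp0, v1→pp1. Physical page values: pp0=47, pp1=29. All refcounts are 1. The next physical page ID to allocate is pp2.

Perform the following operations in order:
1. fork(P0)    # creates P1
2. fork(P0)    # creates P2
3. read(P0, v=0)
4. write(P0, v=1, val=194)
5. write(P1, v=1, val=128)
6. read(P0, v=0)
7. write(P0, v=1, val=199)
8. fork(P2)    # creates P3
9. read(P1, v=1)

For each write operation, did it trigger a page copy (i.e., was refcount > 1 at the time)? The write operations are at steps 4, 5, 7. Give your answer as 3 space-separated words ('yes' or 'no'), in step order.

Op 1: fork(P0) -> P1. 2 ppages; refcounts: pp0:2 pp1:2
Op 2: fork(P0) -> P2. 2 ppages; refcounts: pp0:3 pp1:3
Op 3: read(P0, v0) -> 47. No state change.
Op 4: write(P0, v1, 194). refcount(pp1)=3>1 -> COPY to pp2. 3 ppages; refcounts: pp0:3 pp1:2 pp2:1
Op 5: write(P1, v1, 128). refcount(pp1)=2>1 -> COPY to pp3. 4 ppages; refcounts: pp0:3 pp1:1 pp2:1 pp3:1
Op 6: read(P0, v0) -> 47. No state change.
Op 7: write(P0, v1, 199). refcount(pp2)=1 -> write in place. 4 ppages; refcounts: pp0:3 pp1:1 pp2:1 pp3:1
Op 8: fork(P2) -> P3. 4 ppages; refcounts: pp0:4 pp1:2 pp2:1 pp3:1
Op 9: read(P1, v1) -> 128. No state change.

yes yes no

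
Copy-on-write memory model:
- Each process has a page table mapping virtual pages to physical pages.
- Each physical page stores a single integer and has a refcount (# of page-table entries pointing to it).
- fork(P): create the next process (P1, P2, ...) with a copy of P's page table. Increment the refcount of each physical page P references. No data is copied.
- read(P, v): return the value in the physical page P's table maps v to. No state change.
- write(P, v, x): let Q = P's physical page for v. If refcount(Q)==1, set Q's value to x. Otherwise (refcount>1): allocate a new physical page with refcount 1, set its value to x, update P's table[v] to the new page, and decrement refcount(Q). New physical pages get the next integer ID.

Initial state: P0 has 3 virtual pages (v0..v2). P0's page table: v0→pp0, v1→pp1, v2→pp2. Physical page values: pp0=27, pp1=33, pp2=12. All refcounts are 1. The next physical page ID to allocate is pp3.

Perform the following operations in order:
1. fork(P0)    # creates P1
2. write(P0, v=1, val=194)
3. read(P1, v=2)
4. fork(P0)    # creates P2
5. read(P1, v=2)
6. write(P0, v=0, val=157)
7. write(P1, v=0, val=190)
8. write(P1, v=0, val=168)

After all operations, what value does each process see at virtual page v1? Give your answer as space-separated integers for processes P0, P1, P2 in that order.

Op 1: fork(P0) -> P1. 3 ppages; refcounts: pp0:2 pp1:2 pp2:2
Op 2: write(P0, v1, 194). refcount(pp1)=2>1 -> COPY to pp3. 4 ppages; refcounts: pp0:2 pp1:1 pp2:2 pp3:1
Op 3: read(P1, v2) -> 12. No state change.
Op 4: fork(P0) -> P2. 4 ppages; refcounts: pp0:3 pp1:1 pp2:3 pp3:2
Op 5: read(P1, v2) -> 12. No state change.
Op 6: write(P0, v0, 157). refcount(pp0)=3>1 -> COPY to pp4. 5 ppages; refcounts: pp0:2 pp1:1 pp2:3 pp3:2 pp4:1
Op 7: write(P1, v0, 190). refcount(pp0)=2>1 -> COPY to pp5. 6 ppages; refcounts: pp0:1 pp1:1 pp2:3 pp3:2 pp4:1 pp5:1
Op 8: write(P1, v0, 168). refcount(pp5)=1 -> write in place. 6 ppages; refcounts: pp0:1 pp1:1 pp2:3 pp3:2 pp4:1 pp5:1
P0: v1 -> pp3 = 194
P1: v1 -> pp1 = 33
P2: v1 -> pp3 = 194

Answer: 194 33 194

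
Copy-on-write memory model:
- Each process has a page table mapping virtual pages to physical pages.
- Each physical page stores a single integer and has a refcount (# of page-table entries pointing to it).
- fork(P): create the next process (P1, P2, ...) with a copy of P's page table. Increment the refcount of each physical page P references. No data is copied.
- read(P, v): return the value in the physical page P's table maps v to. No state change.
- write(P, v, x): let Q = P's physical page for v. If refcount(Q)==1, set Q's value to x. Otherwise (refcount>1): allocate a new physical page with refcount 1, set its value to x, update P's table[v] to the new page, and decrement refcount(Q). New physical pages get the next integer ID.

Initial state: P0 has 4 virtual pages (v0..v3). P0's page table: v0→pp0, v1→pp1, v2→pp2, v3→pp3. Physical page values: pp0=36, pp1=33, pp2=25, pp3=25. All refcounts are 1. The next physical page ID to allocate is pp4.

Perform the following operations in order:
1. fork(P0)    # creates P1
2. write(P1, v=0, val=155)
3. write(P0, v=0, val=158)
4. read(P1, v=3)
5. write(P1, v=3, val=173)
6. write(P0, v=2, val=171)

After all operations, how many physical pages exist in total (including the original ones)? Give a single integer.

Op 1: fork(P0) -> P1. 4 ppages; refcounts: pp0:2 pp1:2 pp2:2 pp3:2
Op 2: write(P1, v0, 155). refcount(pp0)=2>1 -> COPY to pp4. 5 ppages; refcounts: pp0:1 pp1:2 pp2:2 pp3:2 pp4:1
Op 3: write(P0, v0, 158). refcount(pp0)=1 -> write in place. 5 ppages; refcounts: pp0:1 pp1:2 pp2:2 pp3:2 pp4:1
Op 4: read(P1, v3) -> 25. No state change.
Op 5: write(P1, v3, 173). refcount(pp3)=2>1 -> COPY to pp5. 6 ppages; refcounts: pp0:1 pp1:2 pp2:2 pp3:1 pp4:1 pp5:1
Op 6: write(P0, v2, 171). refcount(pp2)=2>1 -> COPY to pp6. 7 ppages; refcounts: pp0:1 pp1:2 pp2:1 pp3:1 pp4:1 pp5:1 pp6:1

Answer: 7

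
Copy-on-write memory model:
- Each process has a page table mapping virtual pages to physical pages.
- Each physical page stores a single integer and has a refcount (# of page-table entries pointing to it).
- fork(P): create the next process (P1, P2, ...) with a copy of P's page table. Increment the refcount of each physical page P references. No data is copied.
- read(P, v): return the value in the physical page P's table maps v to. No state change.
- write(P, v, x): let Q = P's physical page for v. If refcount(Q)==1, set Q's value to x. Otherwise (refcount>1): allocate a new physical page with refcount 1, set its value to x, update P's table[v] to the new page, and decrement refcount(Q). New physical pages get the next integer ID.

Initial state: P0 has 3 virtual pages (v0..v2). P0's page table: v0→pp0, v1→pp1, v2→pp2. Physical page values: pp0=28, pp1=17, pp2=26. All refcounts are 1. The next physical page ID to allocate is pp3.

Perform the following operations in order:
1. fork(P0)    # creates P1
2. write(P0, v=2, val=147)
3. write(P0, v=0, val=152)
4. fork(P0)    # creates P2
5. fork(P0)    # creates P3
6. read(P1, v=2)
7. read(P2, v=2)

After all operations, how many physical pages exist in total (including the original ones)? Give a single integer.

Op 1: fork(P0) -> P1. 3 ppages; refcounts: pp0:2 pp1:2 pp2:2
Op 2: write(P0, v2, 147). refcount(pp2)=2>1 -> COPY to pp3. 4 ppages; refcounts: pp0:2 pp1:2 pp2:1 pp3:1
Op 3: write(P0, v0, 152). refcount(pp0)=2>1 -> COPY to pp4. 5 ppages; refcounts: pp0:1 pp1:2 pp2:1 pp3:1 pp4:1
Op 4: fork(P0) -> P2. 5 ppages; refcounts: pp0:1 pp1:3 pp2:1 pp3:2 pp4:2
Op 5: fork(P0) -> P3. 5 ppages; refcounts: pp0:1 pp1:4 pp2:1 pp3:3 pp4:3
Op 6: read(P1, v2) -> 26. No state change.
Op 7: read(P2, v2) -> 147. No state change.

Answer: 5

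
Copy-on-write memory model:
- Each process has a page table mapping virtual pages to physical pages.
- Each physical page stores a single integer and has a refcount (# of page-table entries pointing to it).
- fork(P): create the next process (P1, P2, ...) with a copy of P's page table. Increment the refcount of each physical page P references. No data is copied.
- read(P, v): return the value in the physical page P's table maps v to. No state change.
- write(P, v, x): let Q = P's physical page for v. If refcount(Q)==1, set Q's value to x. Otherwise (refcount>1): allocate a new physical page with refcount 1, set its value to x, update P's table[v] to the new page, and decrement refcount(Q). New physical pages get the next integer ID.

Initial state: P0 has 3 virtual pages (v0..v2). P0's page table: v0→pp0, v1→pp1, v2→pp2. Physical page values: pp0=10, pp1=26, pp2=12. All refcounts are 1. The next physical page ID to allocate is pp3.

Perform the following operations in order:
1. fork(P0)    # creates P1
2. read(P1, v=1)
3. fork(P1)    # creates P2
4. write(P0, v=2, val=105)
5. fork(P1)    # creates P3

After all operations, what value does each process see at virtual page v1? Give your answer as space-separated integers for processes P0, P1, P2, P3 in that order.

Op 1: fork(P0) -> P1. 3 ppages; refcounts: pp0:2 pp1:2 pp2:2
Op 2: read(P1, v1) -> 26. No state change.
Op 3: fork(P1) -> P2. 3 ppages; refcounts: pp0:3 pp1:3 pp2:3
Op 4: write(P0, v2, 105). refcount(pp2)=3>1 -> COPY to pp3. 4 ppages; refcounts: pp0:3 pp1:3 pp2:2 pp3:1
Op 5: fork(P1) -> P3. 4 ppages; refcounts: pp0:4 pp1:4 pp2:3 pp3:1
P0: v1 -> pp1 = 26
P1: v1 -> pp1 = 26
P2: v1 -> pp1 = 26
P3: v1 -> pp1 = 26

Answer: 26 26 26 26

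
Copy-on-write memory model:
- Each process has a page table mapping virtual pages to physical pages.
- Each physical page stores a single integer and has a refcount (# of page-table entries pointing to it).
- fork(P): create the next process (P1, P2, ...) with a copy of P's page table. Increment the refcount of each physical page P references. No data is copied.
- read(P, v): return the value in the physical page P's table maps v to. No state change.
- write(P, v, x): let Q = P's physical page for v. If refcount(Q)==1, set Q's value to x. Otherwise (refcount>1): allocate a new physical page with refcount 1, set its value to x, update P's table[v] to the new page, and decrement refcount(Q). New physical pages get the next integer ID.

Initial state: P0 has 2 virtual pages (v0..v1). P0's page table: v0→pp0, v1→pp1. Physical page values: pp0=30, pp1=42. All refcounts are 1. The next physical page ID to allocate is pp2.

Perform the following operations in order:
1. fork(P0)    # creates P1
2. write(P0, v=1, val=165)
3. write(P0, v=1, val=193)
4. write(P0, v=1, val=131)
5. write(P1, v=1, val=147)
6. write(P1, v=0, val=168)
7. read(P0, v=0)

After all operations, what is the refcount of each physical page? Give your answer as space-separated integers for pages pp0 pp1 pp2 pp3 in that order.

Op 1: fork(P0) -> P1. 2 ppages; refcounts: pp0:2 pp1:2
Op 2: write(P0, v1, 165). refcount(pp1)=2>1 -> COPY to pp2. 3 ppages; refcounts: pp0:2 pp1:1 pp2:1
Op 3: write(P0, v1, 193). refcount(pp2)=1 -> write in place. 3 ppages; refcounts: pp0:2 pp1:1 pp2:1
Op 4: write(P0, v1, 131). refcount(pp2)=1 -> write in place. 3 ppages; refcounts: pp0:2 pp1:1 pp2:1
Op 5: write(P1, v1, 147). refcount(pp1)=1 -> write in place. 3 ppages; refcounts: pp0:2 pp1:1 pp2:1
Op 6: write(P1, v0, 168). refcount(pp0)=2>1 -> COPY to pp3. 4 ppages; refcounts: pp0:1 pp1:1 pp2:1 pp3:1
Op 7: read(P0, v0) -> 30. No state change.

Answer: 1 1 1 1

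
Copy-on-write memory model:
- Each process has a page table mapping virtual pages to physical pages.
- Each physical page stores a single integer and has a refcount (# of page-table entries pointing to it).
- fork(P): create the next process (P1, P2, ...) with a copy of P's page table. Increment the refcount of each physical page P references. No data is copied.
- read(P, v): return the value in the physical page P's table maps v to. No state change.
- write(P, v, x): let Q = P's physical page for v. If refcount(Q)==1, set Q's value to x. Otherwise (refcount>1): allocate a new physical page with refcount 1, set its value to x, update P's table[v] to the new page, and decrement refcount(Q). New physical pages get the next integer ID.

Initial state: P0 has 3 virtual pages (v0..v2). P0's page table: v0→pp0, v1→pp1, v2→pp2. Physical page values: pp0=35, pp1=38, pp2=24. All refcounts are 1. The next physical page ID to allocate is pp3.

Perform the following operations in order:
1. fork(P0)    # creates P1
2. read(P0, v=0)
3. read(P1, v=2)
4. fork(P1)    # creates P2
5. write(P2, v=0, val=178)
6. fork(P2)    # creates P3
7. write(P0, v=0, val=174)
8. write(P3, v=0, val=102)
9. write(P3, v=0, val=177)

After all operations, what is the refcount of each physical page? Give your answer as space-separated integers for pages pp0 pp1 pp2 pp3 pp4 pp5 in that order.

Op 1: fork(P0) -> P1. 3 ppages; refcounts: pp0:2 pp1:2 pp2:2
Op 2: read(P0, v0) -> 35. No state change.
Op 3: read(P1, v2) -> 24. No state change.
Op 4: fork(P1) -> P2. 3 ppages; refcounts: pp0:3 pp1:3 pp2:3
Op 5: write(P2, v0, 178). refcount(pp0)=3>1 -> COPY to pp3. 4 ppages; refcounts: pp0:2 pp1:3 pp2:3 pp3:1
Op 6: fork(P2) -> P3. 4 ppages; refcounts: pp0:2 pp1:4 pp2:4 pp3:2
Op 7: write(P0, v0, 174). refcount(pp0)=2>1 -> COPY to pp4. 5 ppages; refcounts: pp0:1 pp1:4 pp2:4 pp3:2 pp4:1
Op 8: write(P3, v0, 102). refcount(pp3)=2>1 -> COPY to pp5. 6 ppages; refcounts: pp0:1 pp1:4 pp2:4 pp3:1 pp4:1 pp5:1
Op 9: write(P3, v0, 177). refcount(pp5)=1 -> write in place. 6 ppages; refcounts: pp0:1 pp1:4 pp2:4 pp3:1 pp4:1 pp5:1

Answer: 1 4 4 1 1 1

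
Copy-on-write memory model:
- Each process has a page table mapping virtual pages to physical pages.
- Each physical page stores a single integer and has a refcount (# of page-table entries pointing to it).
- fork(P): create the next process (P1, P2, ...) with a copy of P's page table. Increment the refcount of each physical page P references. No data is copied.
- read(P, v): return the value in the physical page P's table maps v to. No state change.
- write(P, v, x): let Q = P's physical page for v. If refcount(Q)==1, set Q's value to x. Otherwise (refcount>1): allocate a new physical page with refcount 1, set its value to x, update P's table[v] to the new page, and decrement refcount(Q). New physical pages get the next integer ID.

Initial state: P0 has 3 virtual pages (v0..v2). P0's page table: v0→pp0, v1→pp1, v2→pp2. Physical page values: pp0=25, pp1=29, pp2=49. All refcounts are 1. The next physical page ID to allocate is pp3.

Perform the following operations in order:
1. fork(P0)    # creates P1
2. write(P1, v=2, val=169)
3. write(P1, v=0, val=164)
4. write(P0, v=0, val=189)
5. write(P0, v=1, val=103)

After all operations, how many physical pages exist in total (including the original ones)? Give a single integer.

Op 1: fork(P0) -> P1. 3 ppages; refcounts: pp0:2 pp1:2 pp2:2
Op 2: write(P1, v2, 169). refcount(pp2)=2>1 -> COPY to pp3. 4 ppages; refcounts: pp0:2 pp1:2 pp2:1 pp3:1
Op 3: write(P1, v0, 164). refcount(pp0)=2>1 -> COPY to pp4. 5 ppages; refcounts: pp0:1 pp1:2 pp2:1 pp3:1 pp4:1
Op 4: write(P0, v0, 189). refcount(pp0)=1 -> write in place. 5 ppages; refcounts: pp0:1 pp1:2 pp2:1 pp3:1 pp4:1
Op 5: write(P0, v1, 103). refcount(pp1)=2>1 -> COPY to pp5. 6 ppages; refcounts: pp0:1 pp1:1 pp2:1 pp3:1 pp4:1 pp5:1

Answer: 6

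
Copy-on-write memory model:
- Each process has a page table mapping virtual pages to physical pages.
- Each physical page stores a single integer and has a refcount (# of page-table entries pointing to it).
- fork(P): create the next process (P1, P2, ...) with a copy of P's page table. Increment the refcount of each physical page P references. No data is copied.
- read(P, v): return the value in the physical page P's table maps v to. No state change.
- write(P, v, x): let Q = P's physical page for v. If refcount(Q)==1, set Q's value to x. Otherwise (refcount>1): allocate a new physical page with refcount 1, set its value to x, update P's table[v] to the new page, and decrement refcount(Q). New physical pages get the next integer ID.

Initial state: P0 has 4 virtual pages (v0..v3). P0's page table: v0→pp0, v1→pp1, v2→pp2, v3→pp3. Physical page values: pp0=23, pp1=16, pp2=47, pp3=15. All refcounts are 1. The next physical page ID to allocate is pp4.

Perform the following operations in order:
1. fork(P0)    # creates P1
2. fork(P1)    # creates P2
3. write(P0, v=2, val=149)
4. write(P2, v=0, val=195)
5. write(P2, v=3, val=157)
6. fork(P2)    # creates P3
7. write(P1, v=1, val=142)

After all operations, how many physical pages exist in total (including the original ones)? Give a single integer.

Op 1: fork(P0) -> P1. 4 ppages; refcounts: pp0:2 pp1:2 pp2:2 pp3:2
Op 2: fork(P1) -> P2. 4 ppages; refcounts: pp0:3 pp1:3 pp2:3 pp3:3
Op 3: write(P0, v2, 149). refcount(pp2)=3>1 -> COPY to pp4. 5 ppages; refcounts: pp0:3 pp1:3 pp2:2 pp3:3 pp4:1
Op 4: write(P2, v0, 195). refcount(pp0)=3>1 -> COPY to pp5. 6 ppages; refcounts: pp0:2 pp1:3 pp2:2 pp3:3 pp4:1 pp5:1
Op 5: write(P2, v3, 157). refcount(pp3)=3>1 -> COPY to pp6. 7 ppages; refcounts: pp0:2 pp1:3 pp2:2 pp3:2 pp4:1 pp5:1 pp6:1
Op 6: fork(P2) -> P3. 7 ppages; refcounts: pp0:2 pp1:4 pp2:3 pp3:2 pp4:1 pp5:2 pp6:2
Op 7: write(P1, v1, 142). refcount(pp1)=4>1 -> COPY to pp7. 8 ppages; refcounts: pp0:2 pp1:3 pp2:3 pp3:2 pp4:1 pp5:2 pp6:2 pp7:1

Answer: 8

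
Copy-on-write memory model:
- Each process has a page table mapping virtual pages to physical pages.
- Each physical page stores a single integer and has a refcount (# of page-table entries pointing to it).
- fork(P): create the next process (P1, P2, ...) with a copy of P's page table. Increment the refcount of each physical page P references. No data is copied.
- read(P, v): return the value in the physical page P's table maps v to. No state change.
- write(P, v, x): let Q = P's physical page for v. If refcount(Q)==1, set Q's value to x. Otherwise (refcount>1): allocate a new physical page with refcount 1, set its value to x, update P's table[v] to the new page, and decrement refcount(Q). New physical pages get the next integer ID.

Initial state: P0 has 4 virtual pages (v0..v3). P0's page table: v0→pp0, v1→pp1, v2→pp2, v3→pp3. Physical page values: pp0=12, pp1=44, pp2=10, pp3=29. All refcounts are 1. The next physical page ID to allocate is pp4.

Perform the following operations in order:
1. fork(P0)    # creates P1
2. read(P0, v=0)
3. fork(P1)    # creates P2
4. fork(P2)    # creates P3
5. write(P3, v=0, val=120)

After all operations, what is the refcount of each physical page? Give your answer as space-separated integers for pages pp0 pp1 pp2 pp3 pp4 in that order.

Answer: 3 4 4 4 1

Derivation:
Op 1: fork(P0) -> P1. 4 ppages; refcounts: pp0:2 pp1:2 pp2:2 pp3:2
Op 2: read(P0, v0) -> 12. No state change.
Op 3: fork(P1) -> P2. 4 ppages; refcounts: pp0:3 pp1:3 pp2:3 pp3:3
Op 4: fork(P2) -> P3. 4 ppages; refcounts: pp0:4 pp1:4 pp2:4 pp3:4
Op 5: write(P3, v0, 120). refcount(pp0)=4>1 -> COPY to pp4. 5 ppages; refcounts: pp0:3 pp1:4 pp2:4 pp3:4 pp4:1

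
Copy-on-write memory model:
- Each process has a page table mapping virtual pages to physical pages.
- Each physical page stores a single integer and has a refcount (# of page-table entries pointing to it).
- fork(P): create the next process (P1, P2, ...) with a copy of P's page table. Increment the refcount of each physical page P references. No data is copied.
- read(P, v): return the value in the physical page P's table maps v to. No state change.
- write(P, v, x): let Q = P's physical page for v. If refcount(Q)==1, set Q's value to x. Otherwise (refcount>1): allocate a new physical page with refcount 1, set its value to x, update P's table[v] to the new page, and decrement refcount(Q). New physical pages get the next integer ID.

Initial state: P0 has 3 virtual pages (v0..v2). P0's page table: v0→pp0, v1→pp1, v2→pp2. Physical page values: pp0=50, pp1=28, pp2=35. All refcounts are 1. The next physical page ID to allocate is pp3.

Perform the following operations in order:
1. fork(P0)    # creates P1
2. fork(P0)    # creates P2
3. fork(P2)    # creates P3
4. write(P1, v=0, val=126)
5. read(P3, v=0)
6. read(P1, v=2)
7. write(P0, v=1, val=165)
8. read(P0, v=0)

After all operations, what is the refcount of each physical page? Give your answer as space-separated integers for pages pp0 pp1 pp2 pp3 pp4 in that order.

Answer: 3 3 4 1 1

Derivation:
Op 1: fork(P0) -> P1. 3 ppages; refcounts: pp0:2 pp1:2 pp2:2
Op 2: fork(P0) -> P2. 3 ppages; refcounts: pp0:3 pp1:3 pp2:3
Op 3: fork(P2) -> P3. 3 ppages; refcounts: pp0:4 pp1:4 pp2:4
Op 4: write(P1, v0, 126). refcount(pp0)=4>1 -> COPY to pp3. 4 ppages; refcounts: pp0:3 pp1:4 pp2:4 pp3:1
Op 5: read(P3, v0) -> 50. No state change.
Op 6: read(P1, v2) -> 35. No state change.
Op 7: write(P0, v1, 165). refcount(pp1)=4>1 -> COPY to pp4. 5 ppages; refcounts: pp0:3 pp1:3 pp2:4 pp3:1 pp4:1
Op 8: read(P0, v0) -> 50. No state change.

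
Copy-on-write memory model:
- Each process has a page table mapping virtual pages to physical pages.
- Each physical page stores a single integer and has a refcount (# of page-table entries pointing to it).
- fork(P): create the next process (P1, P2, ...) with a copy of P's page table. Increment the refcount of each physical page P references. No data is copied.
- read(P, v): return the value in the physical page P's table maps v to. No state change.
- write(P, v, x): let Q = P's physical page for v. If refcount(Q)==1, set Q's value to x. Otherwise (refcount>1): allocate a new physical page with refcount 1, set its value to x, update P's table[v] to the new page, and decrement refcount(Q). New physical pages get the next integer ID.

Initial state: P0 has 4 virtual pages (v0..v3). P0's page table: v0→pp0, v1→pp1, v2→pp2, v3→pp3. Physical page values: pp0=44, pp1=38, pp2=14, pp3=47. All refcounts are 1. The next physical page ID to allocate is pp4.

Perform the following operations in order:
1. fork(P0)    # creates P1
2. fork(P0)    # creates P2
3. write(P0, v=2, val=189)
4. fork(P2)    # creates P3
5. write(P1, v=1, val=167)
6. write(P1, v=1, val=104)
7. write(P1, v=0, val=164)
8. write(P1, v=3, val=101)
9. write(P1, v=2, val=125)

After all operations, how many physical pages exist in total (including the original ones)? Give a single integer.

Op 1: fork(P0) -> P1. 4 ppages; refcounts: pp0:2 pp1:2 pp2:2 pp3:2
Op 2: fork(P0) -> P2. 4 ppages; refcounts: pp0:3 pp1:3 pp2:3 pp3:3
Op 3: write(P0, v2, 189). refcount(pp2)=3>1 -> COPY to pp4. 5 ppages; refcounts: pp0:3 pp1:3 pp2:2 pp3:3 pp4:1
Op 4: fork(P2) -> P3. 5 ppages; refcounts: pp0:4 pp1:4 pp2:3 pp3:4 pp4:1
Op 5: write(P1, v1, 167). refcount(pp1)=4>1 -> COPY to pp5. 6 ppages; refcounts: pp0:4 pp1:3 pp2:3 pp3:4 pp4:1 pp5:1
Op 6: write(P1, v1, 104). refcount(pp5)=1 -> write in place. 6 ppages; refcounts: pp0:4 pp1:3 pp2:3 pp3:4 pp4:1 pp5:1
Op 7: write(P1, v0, 164). refcount(pp0)=4>1 -> COPY to pp6. 7 ppages; refcounts: pp0:3 pp1:3 pp2:3 pp3:4 pp4:1 pp5:1 pp6:1
Op 8: write(P1, v3, 101). refcount(pp3)=4>1 -> COPY to pp7. 8 ppages; refcounts: pp0:3 pp1:3 pp2:3 pp3:3 pp4:1 pp5:1 pp6:1 pp7:1
Op 9: write(P1, v2, 125). refcount(pp2)=3>1 -> COPY to pp8. 9 ppages; refcounts: pp0:3 pp1:3 pp2:2 pp3:3 pp4:1 pp5:1 pp6:1 pp7:1 pp8:1

Answer: 9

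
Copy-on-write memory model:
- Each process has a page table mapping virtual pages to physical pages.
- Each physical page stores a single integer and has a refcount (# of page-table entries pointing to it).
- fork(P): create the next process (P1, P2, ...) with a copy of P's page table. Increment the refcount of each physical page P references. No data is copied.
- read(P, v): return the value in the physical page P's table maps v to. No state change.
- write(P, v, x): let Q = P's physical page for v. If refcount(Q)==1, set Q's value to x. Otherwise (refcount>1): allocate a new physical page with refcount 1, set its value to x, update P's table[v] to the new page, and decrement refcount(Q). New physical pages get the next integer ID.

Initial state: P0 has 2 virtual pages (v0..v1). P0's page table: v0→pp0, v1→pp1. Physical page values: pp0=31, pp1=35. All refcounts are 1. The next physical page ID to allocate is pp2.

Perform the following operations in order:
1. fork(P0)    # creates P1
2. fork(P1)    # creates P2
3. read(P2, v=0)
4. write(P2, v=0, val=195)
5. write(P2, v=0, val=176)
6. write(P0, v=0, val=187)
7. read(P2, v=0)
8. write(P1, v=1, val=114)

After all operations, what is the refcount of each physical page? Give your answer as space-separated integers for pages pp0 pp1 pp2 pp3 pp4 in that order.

Op 1: fork(P0) -> P1. 2 ppages; refcounts: pp0:2 pp1:2
Op 2: fork(P1) -> P2. 2 ppages; refcounts: pp0:3 pp1:3
Op 3: read(P2, v0) -> 31. No state change.
Op 4: write(P2, v0, 195). refcount(pp0)=3>1 -> COPY to pp2. 3 ppages; refcounts: pp0:2 pp1:3 pp2:1
Op 5: write(P2, v0, 176). refcount(pp2)=1 -> write in place. 3 ppages; refcounts: pp0:2 pp1:3 pp2:1
Op 6: write(P0, v0, 187). refcount(pp0)=2>1 -> COPY to pp3. 4 ppages; refcounts: pp0:1 pp1:3 pp2:1 pp3:1
Op 7: read(P2, v0) -> 176. No state change.
Op 8: write(P1, v1, 114). refcount(pp1)=3>1 -> COPY to pp4. 5 ppages; refcounts: pp0:1 pp1:2 pp2:1 pp3:1 pp4:1

Answer: 1 2 1 1 1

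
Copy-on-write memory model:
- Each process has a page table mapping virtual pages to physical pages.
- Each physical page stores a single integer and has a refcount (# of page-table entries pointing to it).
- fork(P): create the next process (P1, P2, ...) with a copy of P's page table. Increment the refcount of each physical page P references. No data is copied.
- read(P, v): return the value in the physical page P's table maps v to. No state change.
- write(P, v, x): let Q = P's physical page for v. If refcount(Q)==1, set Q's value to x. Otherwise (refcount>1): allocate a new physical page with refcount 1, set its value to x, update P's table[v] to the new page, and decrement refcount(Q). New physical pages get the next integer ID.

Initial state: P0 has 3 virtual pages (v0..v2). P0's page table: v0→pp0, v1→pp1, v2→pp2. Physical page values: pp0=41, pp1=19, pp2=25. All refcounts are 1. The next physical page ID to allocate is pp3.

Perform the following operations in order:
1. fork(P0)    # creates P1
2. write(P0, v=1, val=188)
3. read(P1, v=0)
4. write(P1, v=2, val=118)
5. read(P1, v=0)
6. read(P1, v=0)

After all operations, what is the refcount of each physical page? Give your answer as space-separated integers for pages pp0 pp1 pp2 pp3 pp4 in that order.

Answer: 2 1 1 1 1

Derivation:
Op 1: fork(P0) -> P1. 3 ppages; refcounts: pp0:2 pp1:2 pp2:2
Op 2: write(P0, v1, 188). refcount(pp1)=2>1 -> COPY to pp3. 4 ppages; refcounts: pp0:2 pp1:1 pp2:2 pp3:1
Op 3: read(P1, v0) -> 41. No state change.
Op 4: write(P1, v2, 118). refcount(pp2)=2>1 -> COPY to pp4. 5 ppages; refcounts: pp0:2 pp1:1 pp2:1 pp3:1 pp4:1
Op 5: read(P1, v0) -> 41. No state change.
Op 6: read(P1, v0) -> 41. No state change.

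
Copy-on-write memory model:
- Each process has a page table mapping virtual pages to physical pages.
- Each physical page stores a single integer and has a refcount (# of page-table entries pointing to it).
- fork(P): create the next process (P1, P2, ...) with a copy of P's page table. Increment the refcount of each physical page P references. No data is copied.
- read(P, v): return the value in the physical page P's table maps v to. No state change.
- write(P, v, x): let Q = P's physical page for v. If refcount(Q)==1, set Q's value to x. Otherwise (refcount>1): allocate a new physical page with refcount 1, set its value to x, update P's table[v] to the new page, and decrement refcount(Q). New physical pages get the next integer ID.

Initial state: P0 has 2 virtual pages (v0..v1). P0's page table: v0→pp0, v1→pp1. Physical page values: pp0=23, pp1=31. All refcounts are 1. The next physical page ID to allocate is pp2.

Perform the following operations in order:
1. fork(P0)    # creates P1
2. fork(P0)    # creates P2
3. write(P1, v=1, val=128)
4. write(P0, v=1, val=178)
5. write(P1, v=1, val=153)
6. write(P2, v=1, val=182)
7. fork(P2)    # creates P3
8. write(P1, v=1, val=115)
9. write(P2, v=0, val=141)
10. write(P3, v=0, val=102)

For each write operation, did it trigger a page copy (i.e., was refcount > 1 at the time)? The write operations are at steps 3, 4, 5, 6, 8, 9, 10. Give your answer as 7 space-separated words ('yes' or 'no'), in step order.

Op 1: fork(P0) -> P1. 2 ppages; refcounts: pp0:2 pp1:2
Op 2: fork(P0) -> P2. 2 ppages; refcounts: pp0:3 pp1:3
Op 3: write(P1, v1, 128). refcount(pp1)=3>1 -> COPY to pp2. 3 ppages; refcounts: pp0:3 pp1:2 pp2:1
Op 4: write(P0, v1, 178). refcount(pp1)=2>1 -> COPY to pp3. 4 ppages; refcounts: pp0:3 pp1:1 pp2:1 pp3:1
Op 5: write(P1, v1, 153). refcount(pp2)=1 -> write in place. 4 ppages; refcounts: pp0:3 pp1:1 pp2:1 pp3:1
Op 6: write(P2, v1, 182). refcount(pp1)=1 -> write in place. 4 ppages; refcounts: pp0:3 pp1:1 pp2:1 pp3:1
Op 7: fork(P2) -> P3. 4 ppages; refcounts: pp0:4 pp1:2 pp2:1 pp3:1
Op 8: write(P1, v1, 115). refcount(pp2)=1 -> write in place. 4 ppages; refcounts: pp0:4 pp1:2 pp2:1 pp3:1
Op 9: write(P2, v0, 141). refcount(pp0)=4>1 -> COPY to pp4. 5 ppages; refcounts: pp0:3 pp1:2 pp2:1 pp3:1 pp4:1
Op 10: write(P3, v0, 102). refcount(pp0)=3>1 -> COPY to pp5. 6 ppages; refcounts: pp0:2 pp1:2 pp2:1 pp3:1 pp4:1 pp5:1

yes yes no no no yes yes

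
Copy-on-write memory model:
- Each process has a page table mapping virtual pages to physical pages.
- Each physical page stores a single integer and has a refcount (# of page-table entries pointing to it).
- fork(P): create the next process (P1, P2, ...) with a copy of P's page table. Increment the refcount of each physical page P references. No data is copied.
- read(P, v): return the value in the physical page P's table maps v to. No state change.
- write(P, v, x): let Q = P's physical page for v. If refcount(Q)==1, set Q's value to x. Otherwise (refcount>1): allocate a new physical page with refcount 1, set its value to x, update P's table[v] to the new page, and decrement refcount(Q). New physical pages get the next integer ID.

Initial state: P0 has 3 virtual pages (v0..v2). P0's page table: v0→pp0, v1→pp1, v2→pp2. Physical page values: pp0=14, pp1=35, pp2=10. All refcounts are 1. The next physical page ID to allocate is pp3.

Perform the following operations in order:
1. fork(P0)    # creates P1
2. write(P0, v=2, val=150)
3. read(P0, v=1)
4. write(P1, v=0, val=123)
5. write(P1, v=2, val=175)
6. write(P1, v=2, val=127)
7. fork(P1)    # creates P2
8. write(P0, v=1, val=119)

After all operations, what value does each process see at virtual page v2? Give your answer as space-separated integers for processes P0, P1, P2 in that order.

Op 1: fork(P0) -> P1. 3 ppages; refcounts: pp0:2 pp1:2 pp2:2
Op 2: write(P0, v2, 150). refcount(pp2)=2>1 -> COPY to pp3. 4 ppages; refcounts: pp0:2 pp1:2 pp2:1 pp3:1
Op 3: read(P0, v1) -> 35. No state change.
Op 4: write(P1, v0, 123). refcount(pp0)=2>1 -> COPY to pp4. 5 ppages; refcounts: pp0:1 pp1:2 pp2:1 pp3:1 pp4:1
Op 5: write(P1, v2, 175). refcount(pp2)=1 -> write in place. 5 ppages; refcounts: pp0:1 pp1:2 pp2:1 pp3:1 pp4:1
Op 6: write(P1, v2, 127). refcount(pp2)=1 -> write in place. 5 ppages; refcounts: pp0:1 pp1:2 pp2:1 pp3:1 pp4:1
Op 7: fork(P1) -> P2. 5 ppages; refcounts: pp0:1 pp1:3 pp2:2 pp3:1 pp4:2
Op 8: write(P0, v1, 119). refcount(pp1)=3>1 -> COPY to pp5. 6 ppages; refcounts: pp0:1 pp1:2 pp2:2 pp3:1 pp4:2 pp5:1
P0: v2 -> pp3 = 150
P1: v2 -> pp2 = 127
P2: v2 -> pp2 = 127

Answer: 150 127 127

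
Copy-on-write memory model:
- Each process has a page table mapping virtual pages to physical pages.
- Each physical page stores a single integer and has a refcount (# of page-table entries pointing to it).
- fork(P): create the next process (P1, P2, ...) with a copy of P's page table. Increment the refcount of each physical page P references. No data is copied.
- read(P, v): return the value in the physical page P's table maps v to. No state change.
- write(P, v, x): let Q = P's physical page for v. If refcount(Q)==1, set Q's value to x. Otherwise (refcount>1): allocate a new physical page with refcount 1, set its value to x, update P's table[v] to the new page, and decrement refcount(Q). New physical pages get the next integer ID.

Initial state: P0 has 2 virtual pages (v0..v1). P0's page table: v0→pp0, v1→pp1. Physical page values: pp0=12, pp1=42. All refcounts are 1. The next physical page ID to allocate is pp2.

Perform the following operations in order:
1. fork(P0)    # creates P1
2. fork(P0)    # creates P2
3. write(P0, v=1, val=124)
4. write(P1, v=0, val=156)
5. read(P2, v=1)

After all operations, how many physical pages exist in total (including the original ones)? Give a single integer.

Op 1: fork(P0) -> P1. 2 ppages; refcounts: pp0:2 pp1:2
Op 2: fork(P0) -> P2. 2 ppages; refcounts: pp0:3 pp1:3
Op 3: write(P0, v1, 124). refcount(pp1)=3>1 -> COPY to pp2. 3 ppages; refcounts: pp0:3 pp1:2 pp2:1
Op 4: write(P1, v0, 156). refcount(pp0)=3>1 -> COPY to pp3. 4 ppages; refcounts: pp0:2 pp1:2 pp2:1 pp3:1
Op 5: read(P2, v1) -> 42. No state change.

Answer: 4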